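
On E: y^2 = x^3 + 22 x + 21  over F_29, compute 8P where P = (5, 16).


k = 8 = 1000_2 (binary, LSB first: 0001)
Double-and-add from P = (5, 16):
  bit 0 = 0: acc unchanged = O
  bit 1 = 0: acc unchanged = O
  bit 2 = 0: acc unchanged = O
  bit 3 = 1: acc = O + (17, 1) = (17, 1)

8P = (17, 1)


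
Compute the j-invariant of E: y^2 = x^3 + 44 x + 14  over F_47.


Delta = -16(4 a^3 + 27 b^2) mod 47 = 11
-1728 * (4 a)^3 = -1728 * (4*44)^3 mod 47 = 27
j = 27 * 11^(-1) mod 47 = 11

j = 11 (mod 47)


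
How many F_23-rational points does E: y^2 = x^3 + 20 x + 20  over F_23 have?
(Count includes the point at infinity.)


For each x in F_23, count y with y^2 = x^3 + 20 x + 20 mod 23:
  x = 1: RHS = 18, y in [8, 15]  -> 2 point(s)
  x = 4: RHS = 3, y in [7, 16]  -> 2 point(s)
  x = 8: RHS = 2, y in [5, 18]  -> 2 point(s)
  x = 9: RHS = 9, y in [3, 20]  -> 2 point(s)
  x = 10: RHS = 1, y in [1, 22]  -> 2 point(s)
  x = 13: RHS = 16, y in [4, 19]  -> 2 point(s)
  x = 14: RHS = 8, y in [10, 13]  -> 2 point(s)
  x = 17: RHS = 6, y in [11, 12]  -> 2 point(s)
  x = 18: RHS = 2, y in [5, 18]  -> 2 point(s)
  x = 20: RHS = 2, y in [5, 18]  -> 2 point(s)
  x = 21: RHS = 18, y in [8, 15]  -> 2 point(s)
Affine points: 22. Add the point at infinity: total = 23.

#E(F_23) = 23


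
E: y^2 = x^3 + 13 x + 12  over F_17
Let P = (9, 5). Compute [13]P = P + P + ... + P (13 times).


k = 13 = 1101_2 (binary, LSB first: 1011)
Double-and-add from P = (9, 5):
  bit 0 = 1: acc = O + (9, 5) = (9, 5)
  bit 1 = 0: acc unchanged = (9, 5)
  bit 2 = 1: acc = (9, 5) + (5, 10) = (12, 3)
  bit 3 = 1: acc = (12, 3) + (8, 4) = (13, 10)

13P = (13, 10)


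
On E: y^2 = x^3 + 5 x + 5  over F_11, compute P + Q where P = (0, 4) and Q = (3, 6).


P != Q, so use the chord formula.
s = (y2 - y1) / (x2 - x1) = (2) / (3) mod 11 = 8
x3 = s^2 - x1 - x2 mod 11 = 8^2 - 0 - 3 = 6
y3 = s (x1 - x3) - y1 mod 11 = 8 * (0 - 6) - 4 = 3

P + Q = (6, 3)


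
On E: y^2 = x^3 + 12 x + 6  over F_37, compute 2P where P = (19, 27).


Doubling: s = (3 x1^2 + a) / (2 y1)
s = (3*19^2 + 12) / (2*27) mod 37 = 10
x3 = s^2 - 2 x1 mod 37 = 10^2 - 2*19 = 25
y3 = s (x1 - x3) - y1 mod 37 = 10 * (19 - 25) - 27 = 24

2P = (25, 24)


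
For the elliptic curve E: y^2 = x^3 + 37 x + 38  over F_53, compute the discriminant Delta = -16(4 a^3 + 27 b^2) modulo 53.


4 a^3 + 27 b^2 = 4*37^3 + 27*38^2 = 202612 + 38988 = 241600
Delta = -16 * (241600) = -3865600
Delta mod 53 = 8

Delta = 8 (mod 53)


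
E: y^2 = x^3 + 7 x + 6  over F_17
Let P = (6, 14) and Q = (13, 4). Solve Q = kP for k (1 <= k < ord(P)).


Enumerate multiples of P until we hit Q = (13, 4):
  1P = (6, 14)
  2P = (13, 4)
Match found at i = 2.

k = 2


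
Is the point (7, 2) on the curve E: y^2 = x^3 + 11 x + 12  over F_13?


Check whether y^2 = x^3 + 11 x + 12 (mod 13) for (x, y) = (7, 2).
LHS: y^2 = 2^2 mod 13 = 4
RHS: x^3 + 11 x + 12 = 7^3 + 11*7 + 12 mod 13 = 3
LHS != RHS

No, not on the curve


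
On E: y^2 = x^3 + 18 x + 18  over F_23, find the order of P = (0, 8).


Compute successive multiples of P until we hit O:
  1P = (0, 8)
  2P = (16, 20)
  3P = (9, 14)
  4P = (17, 19)
  5P = (10, 18)
  6P = (14, 1)
  7P = (15, 11)
  8P = (20, 11)
  ... (continuing to 27P)
  27P = O

ord(P) = 27


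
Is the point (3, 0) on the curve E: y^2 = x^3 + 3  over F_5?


Check whether y^2 = x^3 + 0 x + 3 (mod 5) for (x, y) = (3, 0).
LHS: y^2 = 0^2 mod 5 = 0
RHS: x^3 + 0 x + 3 = 3^3 + 0*3 + 3 mod 5 = 0
LHS = RHS

Yes, on the curve


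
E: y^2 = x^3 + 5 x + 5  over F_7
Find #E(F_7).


For each x in F_7, count y with y^2 = x^3 + 5 x + 5 mod 7:
  x = 1: RHS = 4, y in [2, 5]  -> 2 point(s)
  x = 2: RHS = 2, y in [3, 4]  -> 2 point(s)
  x = 5: RHS = 1, y in [1, 6]  -> 2 point(s)
Affine points: 6. Add the point at infinity: total = 7.

#E(F_7) = 7


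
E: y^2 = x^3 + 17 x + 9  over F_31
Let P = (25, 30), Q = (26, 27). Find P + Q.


P != Q, so use the chord formula.
s = (y2 - y1) / (x2 - x1) = (28) / (1) mod 31 = 28
x3 = s^2 - x1 - x2 mod 31 = 28^2 - 25 - 26 = 20
y3 = s (x1 - x3) - y1 mod 31 = 28 * (25 - 20) - 30 = 17

P + Q = (20, 17)


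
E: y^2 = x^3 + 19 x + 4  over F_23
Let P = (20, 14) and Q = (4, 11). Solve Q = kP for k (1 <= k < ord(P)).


Enumerate multiples of P until we hit Q = (4, 11):
  1P = (20, 14)
  2P = (6, 9)
  3P = (1, 1)
  4P = (14, 1)
  5P = (2, 2)
  6P = (4, 12)
  7P = (8, 22)
  8P = (21, 2)
  9P = (11, 16)
  10P = (0, 2)
  11P = (19, 5)
  12P = (19, 18)
  13P = (0, 21)
  14P = (11, 7)
  15P = (21, 21)
  16P = (8, 1)
  17P = (4, 11)
Match found at i = 17.

k = 17


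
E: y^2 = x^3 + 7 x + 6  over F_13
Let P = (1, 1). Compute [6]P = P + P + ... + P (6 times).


k = 6 = 110_2 (binary, LSB first: 011)
Double-and-add from P = (1, 1):
  bit 0 = 0: acc unchanged = O
  bit 1 = 1: acc = O + (10, 6) = (10, 6)
  bit 2 = 1: acc = (10, 6) + (5, 6) = (11, 7)

6P = (11, 7)


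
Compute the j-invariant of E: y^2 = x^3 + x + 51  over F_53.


Delta = -16(4 a^3 + 27 b^2) mod 53 = 10
-1728 * (4 a)^3 = -1728 * (4*1)^3 mod 53 = 19
j = 19 * 10^(-1) mod 53 = 39

j = 39 (mod 53)


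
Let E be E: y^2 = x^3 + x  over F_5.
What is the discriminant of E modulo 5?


4 a^3 + 27 b^2 = 4*1^3 + 27*0^2 = 4 + 0 = 4
Delta = -16 * (4) = -64
Delta mod 5 = 1

Delta = 1 (mod 5)


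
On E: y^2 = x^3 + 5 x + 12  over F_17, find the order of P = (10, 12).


Compute successive multiples of P until we hit O:
  1P = (10, 12)
  2P = (5, 14)
  3P = (11, 2)
  4P = (11, 15)
  5P = (5, 3)
  6P = (10, 5)
  7P = O

ord(P) = 7


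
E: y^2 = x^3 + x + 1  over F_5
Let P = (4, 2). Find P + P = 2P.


Doubling: s = (3 x1^2 + a) / (2 y1)
s = (3*4^2 + 1) / (2*2) mod 5 = 1
x3 = s^2 - 2 x1 mod 5 = 1^2 - 2*4 = 3
y3 = s (x1 - x3) - y1 mod 5 = 1 * (4 - 3) - 2 = 4

2P = (3, 4)


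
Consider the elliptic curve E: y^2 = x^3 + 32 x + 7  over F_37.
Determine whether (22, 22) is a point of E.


Check whether y^2 = x^3 + 32 x + 7 (mod 37) for (x, y) = (22, 22).
LHS: y^2 = 22^2 mod 37 = 3
RHS: x^3 + 32 x + 7 = 22^3 + 32*22 + 7 mod 37 = 0
LHS != RHS

No, not on the curve


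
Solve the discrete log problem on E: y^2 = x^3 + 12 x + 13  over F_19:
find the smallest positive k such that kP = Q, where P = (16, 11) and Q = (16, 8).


Enumerate multiples of P until we hit Q = (16, 8):
  1P = (16, 11)
  2P = (4, 12)
  3P = (6, 4)
  4P = (3, 0)
  5P = (6, 15)
  6P = (4, 7)
  7P = (16, 8)
Match found at i = 7.

k = 7


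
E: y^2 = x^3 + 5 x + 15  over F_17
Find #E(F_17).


For each x in F_17, count y with y^2 = x^3 + 5 x + 15 mod 17:
  x = 0: RHS = 15, y in [7, 10]  -> 2 point(s)
  x = 1: RHS = 4, y in [2, 15]  -> 2 point(s)
  x = 2: RHS = 16, y in [4, 13]  -> 2 point(s)
  x = 7: RHS = 2, y in [6, 11]  -> 2 point(s)
  x = 12: RHS = 1, y in [1, 16]  -> 2 point(s)
  x = 13: RHS = 16, y in [4, 13]  -> 2 point(s)
  x = 16: RHS = 9, y in [3, 14]  -> 2 point(s)
Affine points: 14. Add the point at infinity: total = 15.

#E(F_17) = 15


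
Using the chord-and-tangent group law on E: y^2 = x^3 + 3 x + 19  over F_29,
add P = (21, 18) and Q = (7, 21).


P != Q, so use the chord formula.
s = (y2 - y1) / (x2 - x1) = (3) / (15) mod 29 = 6
x3 = s^2 - x1 - x2 mod 29 = 6^2 - 21 - 7 = 8
y3 = s (x1 - x3) - y1 mod 29 = 6 * (21 - 8) - 18 = 2

P + Q = (8, 2)


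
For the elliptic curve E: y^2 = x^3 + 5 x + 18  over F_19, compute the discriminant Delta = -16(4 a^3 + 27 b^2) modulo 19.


4 a^3 + 27 b^2 = 4*5^3 + 27*18^2 = 500 + 8748 = 9248
Delta = -16 * (9248) = -147968
Delta mod 19 = 4

Delta = 4 (mod 19)


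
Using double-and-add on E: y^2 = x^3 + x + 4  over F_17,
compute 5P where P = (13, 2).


k = 5 = 101_2 (binary, LSB first: 101)
Double-and-add from P = (13, 2):
  bit 0 = 1: acc = O + (13, 2) = (13, 2)
  bit 1 = 0: acc unchanged = (13, 2)
  bit 2 = 1: acc = (13, 2) + (5, 7) = (14, 5)

5P = (14, 5)


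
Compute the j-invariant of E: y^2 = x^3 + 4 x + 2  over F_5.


Delta = -16(4 a^3 + 27 b^2) mod 5 = 1
-1728 * (4 a)^3 = -1728 * (4*4)^3 mod 5 = 2
j = 2 * 1^(-1) mod 5 = 2

j = 2 (mod 5)


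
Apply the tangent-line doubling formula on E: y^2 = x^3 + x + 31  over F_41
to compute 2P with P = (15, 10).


Doubling: s = (3 x1^2 + a) / (2 y1)
s = (3*15^2 + 1) / (2*10) mod 41 = 1
x3 = s^2 - 2 x1 mod 41 = 1^2 - 2*15 = 12
y3 = s (x1 - x3) - y1 mod 41 = 1 * (15 - 12) - 10 = 34

2P = (12, 34)


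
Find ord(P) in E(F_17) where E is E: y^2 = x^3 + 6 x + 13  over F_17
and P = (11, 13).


Compute successive multiples of P until we hit O:
  1P = (11, 13)
  2P = (10, 11)
  3P = (0, 9)
  4P = (14, 6)
  5P = (5, 7)
  6P = (2, 13)
  7P = (4, 4)
  8P = (4, 13)
  ... (continuing to 15P)
  15P = O

ord(P) = 15


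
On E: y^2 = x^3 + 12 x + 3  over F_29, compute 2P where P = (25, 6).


Doubling: s = (3 x1^2 + a) / (2 y1)
s = (3*25^2 + 12) / (2*6) mod 29 = 5
x3 = s^2 - 2 x1 mod 29 = 5^2 - 2*25 = 4
y3 = s (x1 - x3) - y1 mod 29 = 5 * (25 - 4) - 6 = 12

2P = (4, 12)


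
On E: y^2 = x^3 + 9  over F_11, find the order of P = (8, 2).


Compute successive multiples of P until we hit O:
  1P = (8, 2)
  2P = (0, 8)
  3P = (7, 0)
  4P = (0, 3)
  5P = (8, 9)
  6P = O

ord(P) = 6


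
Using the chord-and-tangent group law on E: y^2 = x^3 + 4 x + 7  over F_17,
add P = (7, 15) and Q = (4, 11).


P != Q, so use the chord formula.
s = (y2 - y1) / (x2 - x1) = (13) / (14) mod 17 = 7
x3 = s^2 - x1 - x2 mod 17 = 7^2 - 7 - 4 = 4
y3 = s (x1 - x3) - y1 mod 17 = 7 * (7 - 4) - 15 = 6

P + Q = (4, 6)


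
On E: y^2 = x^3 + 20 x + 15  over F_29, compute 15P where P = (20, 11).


k = 15 = 1111_2 (binary, LSB first: 1111)
Double-and-add from P = (20, 11):
  bit 0 = 1: acc = O + (20, 11) = (20, 11)
  bit 1 = 1: acc = (20, 11) + (24, 15) = (15, 23)
  bit 2 = 1: acc = (15, 23) + (16, 20) = (7, 11)
  bit 3 = 1: acc = (7, 11) + (2, 18) = (15, 6)

15P = (15, 6)


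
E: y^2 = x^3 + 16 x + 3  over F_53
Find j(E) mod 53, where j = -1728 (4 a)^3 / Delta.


Delta = -16(4 a^3 + 27 b^2) mod 53 = 28
-1728 * (4 a)^3 = -1728 * (4*16)^3 mod 53 = 20
j = 20 * 28^(-1) mod 53 = 31

j = 31 (mod 53)


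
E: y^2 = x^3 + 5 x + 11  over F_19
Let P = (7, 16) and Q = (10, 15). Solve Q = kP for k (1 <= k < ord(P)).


Enumerate multiples of P until we hit Q = (10, 15):
  1P = (7, 16)
  2P = (5, 3)
  3P = (16, 11)
  4P = (1, 6)
  5P = (18, 10)
  6P = (10, 15)
Match found at i = 6.

k = 6


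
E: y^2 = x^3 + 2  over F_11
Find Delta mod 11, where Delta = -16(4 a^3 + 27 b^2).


4 a^3 + 27 b^2 = 4*0^3 + 27*2^2 = 0 + 108 = 108
Delta = -16 * (108) = -1728
Delta mod 11 = 10

Delta = 10 (mod 11)


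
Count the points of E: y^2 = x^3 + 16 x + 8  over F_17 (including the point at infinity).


For each x in F_17, count y with y^2 = x^3 + 16 x + 8 mod 17:
  x = 0: RHS = 8, y in [5, 12]  -> 2 point(s)
  x = 1: RHS = 8, y in [5, 12]  -> 2 point(s)
  x = 3: RHS = 15, y in [7, 10]  -> 2 point(s)
  x = 4: RHS = 0, y in [0]  -> 1 point(s)
  x = 5: RHS = 9, y in [3, 14]  -> 2 point(s)
  x = 7: RHS = 4, y in [2, 15]  -> 2 point(s)
  x = 8: RHS = 2, y in [6, 11]  -> 2 point(s)
  x = 11: RHS = 2, y in [6, 11]  -> 2 point(s)
  x = 13: RHS = 16, y in [4, 13]  -> 2 point(s)
  x = 14: RHS = 1, y in [1, 16]  -> 2 point(s)
  x = 15: RHS = 2, y in [6, 11]  -> 2 point(s)
  x = 16: RHS = 8, y in [5, 12]  -> 2 point(s)
Affine points: 23. Add the point at infinity: total = 24.

#E(F_17) = 24


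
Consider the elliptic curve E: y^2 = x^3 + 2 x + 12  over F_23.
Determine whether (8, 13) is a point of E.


Check whether y^2 = x^3 + 2 x + 12 (mod 23) for (x, y) = (8, 13).
LHS: y^2 = 13^2 mod 23 = 8
RHS: x^3 + 2 x + 12 = 8^3 + 2*8 + 12 mod 23 = 11
LHS != RHS

No, not on the curve


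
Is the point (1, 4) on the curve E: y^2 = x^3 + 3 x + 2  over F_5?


Check whether y^2 = x^3 + 3 x + 2 (mod 5) for (x, y) = (1, 4).
LHS: y^2 = 4^2 mod 5 = 1
RHS: x^3 + 3 x + 2 = 1^3 + 3*1 + 2 mod 5 = 1
LHS = RHS

Yes, on the curve


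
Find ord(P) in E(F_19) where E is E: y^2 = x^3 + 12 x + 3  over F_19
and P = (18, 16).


Compute successive multiples of P until we hit O:
  1P = (18, 16)
  2P = (13, 0)
  3P = (18, 3)
  4P = O

ord(P) = 4


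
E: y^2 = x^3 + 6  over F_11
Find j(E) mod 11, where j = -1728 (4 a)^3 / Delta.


Delta = -16(4 a^3 + 27 b^2) mod 11 = 2
-1728 * (4 a)^3 = -1728 * (4*0)^3 mod 11 = 0
j = 0 * 2^(-1) mod 11 = 0

j = 0 (mod 11)


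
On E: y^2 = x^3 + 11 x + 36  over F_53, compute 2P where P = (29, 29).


Doubling: s = (3 x1^2 + a) / (2 y1)
s = (3*29^2 + 11) / (2*29) mod 53 = 51
x3 = s^2 - 2 x1 mod 53 = 51^2 - 2*29 = 52
y3 = s (x1 - x3) - y1 mod 53 = 51 * (29 - 52) - 29 = 17

2P = (52, 17)


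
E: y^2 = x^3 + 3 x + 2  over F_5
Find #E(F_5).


For each x in F_5, count y with y^2 = x^3 + 3 x + 2 mod 5:
  x = 1: RHS = 1, y in [1, 4]  -> 2 point(s)
  x = 2: RHS = 1, y in [1, 4]  -> 2 point(s)
Affine points: 4. Add the point at infinity: total = 5.

#E(F_5) = 5


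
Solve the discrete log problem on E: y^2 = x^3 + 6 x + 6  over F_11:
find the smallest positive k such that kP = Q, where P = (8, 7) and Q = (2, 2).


Enumerate multiples of P until we hit Q = (2, 2):
  1P = (8, 7)
  2P = (6, 4)
  3P = (2, 2)
Match found at i = 3.

k = 3


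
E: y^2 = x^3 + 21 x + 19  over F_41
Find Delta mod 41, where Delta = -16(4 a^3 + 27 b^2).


4 a^3 + 27 b^2 = 4*21^3 + 27*19^2 = 37044 + 9747 = 46791
Delta = -16 * (46791) = -748656
Delta mod 41 = 4

Delta = 4 (mod 41)


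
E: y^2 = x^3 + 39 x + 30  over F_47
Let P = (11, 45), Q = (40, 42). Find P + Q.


P != Q, so use the chord formula.
s = (y2 - y1) / (x2 - x1) = (44) / (29) mod 47 = 8
x3 = s^2 - x1 - x2 mod 47 = 8^2 - 11 - 40 = 13
y3 = s (x1 - x3) - y1 mod 47 = 8 * (11 - 13) - 45 = 33

P + Q = (13, 33)


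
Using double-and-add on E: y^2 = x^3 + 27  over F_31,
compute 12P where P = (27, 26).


k = 12 = 1100_2 (binary, LSB first: 0011)
Double-and-add from P = (27, 26):
  bit 0 = 0: acc unchanged = O
  bit 1 = 0: acc unchanged = O
  bit 2 = 1: acc = O + (25, 11) = (25, 11)
  bit 3 = 1: acc = (25, 11) + (1, 11) = (5, 20)

12P = (5, 20)


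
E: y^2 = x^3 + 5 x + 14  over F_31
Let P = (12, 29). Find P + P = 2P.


Doubling: s = (3 x1^2 + a) / (2 y1)
s = (3*12^2 + 5) / (2*29) mod 31 = 7
x3 = s^2 - 2 x1 mod 31 = 7^2 - 2*12 = 25
y3 = s (x1 - x3) - y1 mod 31 = 7 * (12 - 25) - 29 = 4

2P = (25, 4)


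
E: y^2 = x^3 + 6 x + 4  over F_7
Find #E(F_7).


For each x in F_7, count y with y^2 = x^3 + 6 x + 4 mod 7:
  x = 0: RHS = 4, y in [2, 5]  -> 2 point(s)
  x = 1: RHS = 4, y in [2, 5]  -> 2 point(s)
  x = 3: RHS = 0, y in [0]  -> 1 point(s)
  x = 4: RHS = 1, y in [1, 6]  -> 2 point(s)
  x = 6: RHS = 4, y in [2, 5]  -> 2 point(s)
Affine points: 9. Add the point at infinity: total = 10.

#E(F_7) = 10


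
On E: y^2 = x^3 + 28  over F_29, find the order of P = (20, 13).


Compute successive multiples of P until we hit O:
  1P = (20, 13)
  2P = (25, 15)
  3P = (12, 25)
  4P = (21, 3)
  5P = (1, 0)
  6P = (21, 26)
  7P = (12, 4)
  8P = (25, 14)
  ... (continuing to 10P)
  10P = O

ord(P) = 10


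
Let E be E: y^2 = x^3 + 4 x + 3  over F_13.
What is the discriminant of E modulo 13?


4 a^3 + 27 b^2 = 4*4^3 + 27*3^2 = 256 + 243 = 499
Delta = -16 * (499) = -7984
Delta mod 13 = 11

Delta = 11 (mod 13)


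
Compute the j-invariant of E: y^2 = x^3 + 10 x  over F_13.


Delta = -16(4 a^3 + 27 b^2) mod 13 = 12
-1728 * (4 a)^3 = -1728 * (4*10)^3 mod 13 = 1
j = 1 * 12^(-1) mod 13 = 12

j = 12 (mod 13)


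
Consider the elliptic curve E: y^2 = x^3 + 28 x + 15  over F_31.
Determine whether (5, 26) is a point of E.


Check whether y^2 = x^3 + 28 x + 15 (mod 31) for (x, y) = (5, 26).
LHS: y^2 = 26^2 mod 31 = 25
RHS: x^3 + 28 x + 15 = 5^3 + 28*5 + 15 mod 31 = 1
LHS != RHS

No, not on the curve


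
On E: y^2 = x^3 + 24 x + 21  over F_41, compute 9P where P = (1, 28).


k = 9 = 1001_2 (binary, LSB first: 1001)
Double-and-add from P = (1, 28):
  bit 0 = 1: acc = O + (1, 28) = (1, 28)
  bit 1 = 0: acc unchanged = (1, 28)
  bit 2 = 0: acc unchanged = (1, 28)
  bit 3 = 1: acc = (1, 28) + (37, 36) = (40, 18)

9P = (40, 18)


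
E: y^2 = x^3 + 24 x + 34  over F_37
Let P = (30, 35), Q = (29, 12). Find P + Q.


P != Q, so use the chord formula.
s = (y2 - y1) / (x2 - x1) = (14) / (36) mod 37 = 23
x3 = s^2 - x1 - x2 mod 37 = 23^2 - 30 - 29 = 26
y3 = s (x1 - x3) - y1 mod 37 = 23 * (30 - 26) - 35 = 20

P + Q = (26, 20)


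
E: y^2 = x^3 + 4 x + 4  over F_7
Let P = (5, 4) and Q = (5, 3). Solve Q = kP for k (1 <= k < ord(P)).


Enumerate multiples of P until we hit Q = (5, 3):
  1P = (5, 4)
  2P = (1, 4)
  3P = (1, 3)
  4P = (5, 3)
Match found at i = 4.

k = 4


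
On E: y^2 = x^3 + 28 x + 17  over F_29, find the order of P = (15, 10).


Compute successive multiples of P until we hit O:
  1P = (15, 10)
  2P = (15, 19)
  3P = O

ord(P) = 3


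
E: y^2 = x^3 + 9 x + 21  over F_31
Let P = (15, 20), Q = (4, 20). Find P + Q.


P != Q, so use the chord formula.
s = (y2 - y1) / (x2 - x1) = (0) / (20) mod 31 = 0
x3 = s^2 - x1 - x2 mod 31 = 0^2 - 15 - 4 = 12
y3 = s (x1 - x3) - y1 mod 31 = 0 * (15 - 12) - 20 = 11

P + Q = (12, 11)


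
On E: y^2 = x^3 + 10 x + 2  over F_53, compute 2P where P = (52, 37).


Doubling: s = (3 x1^2 + a) / (2 y1)
s = (3*52^2 + 10) / (2*37) mod 53 = 41
x3 = s^2 - 2 x1 mod 53 = 41^2 - 2*52 = 40
y3 = s (x1 - x3) - y1 mod 53 = 41 * (52 - 40) - 37 = 31

2P = (40, 31)


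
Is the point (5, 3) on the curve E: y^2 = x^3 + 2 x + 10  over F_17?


Check whether y^2 = x^3 + 2 x + 10 (mod 17) for (x, y) = (5, 3).
LHS: y^2 = 3^2 mod 17 = 9
RHS: x^3 + 2 x + 10 = 5^3 + 2*5 + 10 mod 17 = 9
LHS = RHS

Yes, on the curve


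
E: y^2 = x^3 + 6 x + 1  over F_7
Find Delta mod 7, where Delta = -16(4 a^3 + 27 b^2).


4 a^3 + 27 b^2 = 4*6^3 + 27*1^2 = 864 + 27 = 891
Delta = -16 * (891) = -14256
Delta mod 7 = 3

Delta = 3 (mod 7)


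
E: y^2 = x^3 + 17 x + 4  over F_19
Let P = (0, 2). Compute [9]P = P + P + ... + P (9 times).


k = 9 = 1001_2 (binary, LSB first: 1001)
Double-and-add from P = (0, 2):
  bit 0 = 1: acc = O + (0, 2) = (0, 2)
  bit 1 = 0: acc unchanged = (0, 2)
  bit 2 = 0: acc unchanged = (0, 2)
  bit 3 = 1: acc = (0, 2) + (3, 5) = (17, 0)

9P = (17, 0)


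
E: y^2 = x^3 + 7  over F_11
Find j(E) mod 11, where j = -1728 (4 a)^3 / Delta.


Delta = -16(4 a^3 + 27 b^2) mod 11 = 7
-1728 * (4 a)^3 = -1728 * (4*0)^3 mod 11 = 0
j = 0 * 7^(-1) mod 11 = 0

j = 0 (mod 11)


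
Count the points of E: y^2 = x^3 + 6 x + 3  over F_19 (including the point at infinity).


For each x in F_19, count y with y^2 = x^3 + 6 x + 3 mod 19:
  x = 2: RHS = 4, y in [2, 17]  -> 2 point(s)
  x = 5: RHS = 6, y in [5, 14]  -> 2 point(s)
  x = 9: RHS = 7, y in [8, 11]  -> 2 point(s)
  x = 12: RHS = 17, y in [6, 13]  -> 2 point(s)
  x = 13: RHS = 17, y in [6, 13]  -> 2 point(s)
  x = 14: RHS = 0, y in [0]  -> 1 point(s)
Affine points: 11. Add the point at infinity: total = 12.

#E(F_19) = 12


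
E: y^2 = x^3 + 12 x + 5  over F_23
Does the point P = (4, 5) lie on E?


Check whether y^2 = x^3 + 12 x + 5 (mod 23) for (x, y) = (4, 5).
LHS: y^2 = 5^2 mod 23 = 2
RHS: x^3 + 12 x + 5 = 4^3 + 12*4 + 5 mod 23 = 2
LHS = RHS

Yes, on the curve


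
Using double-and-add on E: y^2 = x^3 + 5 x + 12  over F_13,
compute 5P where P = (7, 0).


k = 5 = 101_2 (binary, LSB first: 101)
Double-and-add from P = (7, 0):
  bit 0 = 1: acc = O + (7, 0) = (7, 0)
  bit 1 = 0: acc unchanged = (7, 0)
  bit 2 = 1: acc = (7, 0) + O = (7, 0)

5P = (7, 0)


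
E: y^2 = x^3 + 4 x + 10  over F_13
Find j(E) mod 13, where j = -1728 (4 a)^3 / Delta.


Delta = -16(4 a^3 + 27 b^2) mod 13 = 11
-1728 * (4 a)^3 = -1728 * (4*4)^3 mod 13 = 1
j = 1 * 11^(-1) mod 13 = 6

j = 6 (mod 13)


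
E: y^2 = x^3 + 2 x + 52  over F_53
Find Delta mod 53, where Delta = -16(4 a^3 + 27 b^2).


4 a^3 + 27 b^2 = 4*2^3 + 27*52^2 = 32 + 73008 = 73040
Delta = -16 * (73040) = -1168640
Delta mod 53 = 10

Delta = 10 (mod 53)


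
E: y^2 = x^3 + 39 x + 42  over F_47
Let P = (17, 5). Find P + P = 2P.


Doubling: s = (3 x1^2 + a) / (2 y1)
s = (3*17^2 + 39) / (2*5) mod 47 = 6
x3 = s^2 - 2 x1 mod 47 = 6^2 - 2*17 = 2
y3 = s (x1 - x3) - y1 mod 47 = 6 * (17 - 2) - 5 = 38

2P = (2, 38)


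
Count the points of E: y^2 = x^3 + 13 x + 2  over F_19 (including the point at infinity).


For each x in F_19, count y with y^2 = x^3 + 13 x + 2 mod 19:
  x = 1: RHS = 16, y in [4, 15]  -> 2 point(s)
  x = 2: RHS = 17, y in [6, 13]  -> 2 point(s)
  x = 3: RHS = 11, y in [7, 12]  -> 2 point(s)
  x = 4: RHS = 4, y in [2, 17]  -> 2 point(s)
  x = 6: RHS = 11, y in [7, 12]  -> 2 point(s)
  x = 10: RHS = 11, y in [7, 12]  -> 2 point(s)
  x = 12: RHS = 5, y in [9, 10]  -> 2 point(s)
  x = 15: RHS = 0, y in [0]  -> 1 point(s)
  x = 17: RHS = 6, y in [5, 14]  -> 2 point(s)
  x = 18: RHS = 7, y in [8, 11]  -> 2 point(s)
Affine points: 19. Add the point at infinity: total = 20.

#E(F_19) = 20


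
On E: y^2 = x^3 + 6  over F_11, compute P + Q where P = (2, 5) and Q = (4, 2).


P != Q, so use the chord formula.
s = (y2 - y1) / (x2 - x1) = (8) / (2) mod 11 = 4
x3 = s^2 - x1 - x2 mod 11 = 4^2 - 2 - 4 = 10
y3 = s (x1 - x3) - y1 mod 11 = 4 * (2 - 10) - 5 = 7

P + Q = (10, 7)


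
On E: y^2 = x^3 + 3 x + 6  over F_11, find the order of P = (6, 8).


Compute successive multiples of P until we hit O:
  1P = (6, 8)
  2P = (3, 8)
  3P = (2, 3)
  4P = (8, 6)
  5P = (9, 6)
  6P = (5, 6)
  7P = (4, 7)
  8P = (4, 4)
  ... (continuing to 15P)
  15P = O

ord(P) = 15


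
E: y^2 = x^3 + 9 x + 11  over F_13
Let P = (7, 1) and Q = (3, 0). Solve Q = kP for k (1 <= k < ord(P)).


Enumerate multiples of P until we hit Q = (3, 0):
  1P = (7, 1)
  2P = (12, 12)
  3P = (3, 0)
Match found at i = 3.

k = 3


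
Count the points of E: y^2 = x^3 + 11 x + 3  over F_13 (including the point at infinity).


For each x in F_13, count y with y^2 = x^3 + 11 x + 3 mod 13:
  x = 0: RHS = 3, y in [4, 9]  -> 2 point(s)
  x = 5: RHS = 1, y in [1, 12]  -> 2 point(s)
  x = 6: RHS = 12, y in [5, 8]  -> 2 point(s)
  x = 9: RHS = 12, y in [5, 8]  -> 2 point(s)
  x = 11: RHS = 12, y in [5, 8]  -> 2 point(s)
  x = 12: RHS = 4, y in [2, 11]  -> 2 point(s)
Affine points: 12. Add the point at infinity: total = 13.

#E(F_13) = 13


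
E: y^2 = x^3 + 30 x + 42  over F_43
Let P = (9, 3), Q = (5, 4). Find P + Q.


P != Q, so use the chord formula.
s = (y2 - y1) / (x2 - x1) = (1) / (39) mod 43 = 32
x3 = s^2 - x1 - x2 mod 43 = 32^2 - 9 - 5 = 21
y3 = s (x1 - x3) - y1 mod 43 = 32 * (9 - 21) - 3 = 0

P + Q = (21, 0)


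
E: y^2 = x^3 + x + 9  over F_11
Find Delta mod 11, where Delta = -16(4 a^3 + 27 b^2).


4 a^3 + 27 b^2 = 4*1^3 + 27*9^2 = 4 + 2187 = 2191
Delta = -16 * (2191) = -35056
Delta mod 11 = 1

Delta = 1 (mod 11)


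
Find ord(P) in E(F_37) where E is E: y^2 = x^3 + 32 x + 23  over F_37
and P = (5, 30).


Compute successive multiples of P until we hit O:
  1P = (5, 30)
  2P = (15, 20)
  3P = (18, 20)
  4P = (17, 2)
  5P = (4, 17)
  6P = (12, 27)
  7P = (30, 23)
  8P = (36, 29)
  ... (continuing to 44P)
  44P = O

ord(P) = 44


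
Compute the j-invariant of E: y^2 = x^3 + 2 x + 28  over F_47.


Delta = -16(4 a^3 + 27 b^2) mod 47 = 46
-1728 * (4 a)^3 = -1728 * (4*2)^3 mod 47 = 39
j = 39 * 46^(-1) mod 47 = 8

j = 8 (mod 47)


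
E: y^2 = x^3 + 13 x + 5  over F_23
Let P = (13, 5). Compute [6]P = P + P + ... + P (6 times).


k = 6 = 110_2 (binary, LSB first: 011)
Double-and-add from P = (13, 5):
  bit 0 = 0: acc unchanged = O
  bit 1 = 1: acc = O + (10, 13) = (10, 13)
  bit 2 = 1: acc = (10, 13) + (12, 16) = (9, 0)

6P = (9, 0)


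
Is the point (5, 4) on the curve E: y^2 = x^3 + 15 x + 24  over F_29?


Check whether y^2 = x^3 + 15 x + 24 (mod 29) for (x, y) = (5, 4).
LHS: y^2 = 4^2 mod 29 = 16
RHS: x^3 + 15 x + 24 = 5^3 + 15*5 + 24 mod 29 = 21
LHS != RHS

No, not on the curve


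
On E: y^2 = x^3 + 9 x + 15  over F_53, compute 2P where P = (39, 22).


Doubling: s = (3 x1^2 + a) / (2 y1)
s = (3*39^2 + 9) / (2*22) mod 53 = 22
x3 = s^2 - 2 x1 mod 53 = 22^2 - 2*39 = 35
y3 = s (x1 - x3) - y1 mod 53 = 22 * (39 - 35) - 22 = 13

2P = (35, 13)


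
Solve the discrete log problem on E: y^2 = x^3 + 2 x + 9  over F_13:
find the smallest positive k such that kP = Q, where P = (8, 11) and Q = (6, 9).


Enumerate multiples of P until we hit Q = (6, 9):
  1P = (8, 11)
  2P = (6, 9)
Match found at i = 2.

k = 2


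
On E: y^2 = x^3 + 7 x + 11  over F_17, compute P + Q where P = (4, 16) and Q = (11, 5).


P != Q, so use the chord formula.
s = (y2 - y1) / (x2 - x1) = (6) / (7) mod 17 = 13
x3 = s^2 - x1 - x2 mod 17 = 13^2 - 4 - 11 = 1
y3 = s (x1 - x3) - y1 mod 17 = 13 * (4 - 1) - 16 = 6

P + Q = (1, 6)


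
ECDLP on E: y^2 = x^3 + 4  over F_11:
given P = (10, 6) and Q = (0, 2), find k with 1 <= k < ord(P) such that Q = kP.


Enumerate multiples of P until we hit Q = (0, 2):
  1P = (10, 6)
  2P = (0, 2)
Match found at i = 2.

k = 2


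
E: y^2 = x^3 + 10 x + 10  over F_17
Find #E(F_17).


For each x in F_17, count y with y^2 = x^3 + 10 x + 10 mod 17:
  x = 1: RHS = 4, y in [2, 15]  -> 2 point(s)
  x = 2: RHS = 4, y in [2, 15]  -> 2 point(s)
  x = 3: RHS = 16, y in [4, 13]  -> 2 point(s)
  x = 5: RHS = 15, y in [7, 10]  -> 2 point(s)
  x = 7: RHS = 15, y in [7, 10]  -> 2 point(s)
  x = 9: RHS = 13, y in [8, 9]  -> 2 point(s)
  x = 13: RHS = 8, y in [5, 12]  -> 2 point(s)
  x = 14: RHS = 4, y in [2, 15]  -> 2 point(s)
  x = 15: RHS = 16, y in [4, 13]  -> 2 point(s)
  x = 16: RHS = 16, y in [4, 13]  -> 2 point(s)
Affine points: 20. Add the point at infinity: total = 21.

#E(F_17) = 21


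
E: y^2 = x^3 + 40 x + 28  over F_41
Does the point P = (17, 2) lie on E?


Check whether y^2 = x^3 + 40 x + 28 (mod 41) for (x, y) = (17, 2).
LHS: y^2 = 2^2 mod 41 = 4
RHS: x^3 + 40 x + 28 = 17^3 + 40*17 + 28 mod 41 = 4
LHS = RHS

Yes, on the curve


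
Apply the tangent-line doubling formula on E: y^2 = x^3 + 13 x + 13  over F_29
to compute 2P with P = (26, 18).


Doubling: s = (3 x1^2 + a) / (2 y1)
s = (3*26^2 + 13) / (2*18) mod 29 = 14
x3 = s^2 - 2 x1 mod 29 = 14^2 - 2*26 = 28
y3 = s (x1 - x3) - y1 mod 29 = 14 * (26 - 28) - 18 = 12

2P = (28, 12)


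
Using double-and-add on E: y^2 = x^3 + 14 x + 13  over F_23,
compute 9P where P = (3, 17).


k = 9 = 1001_2 (binary, LSB first: 1001)
Double-and-add from P = (3, 17):
  bit 0 = 1: acc = O + (3, 17) = (3, 17)
  bit 1 = 0: acc unchanged = (3, 17)
  bit 2 = 0: acc unchanged = (3, 17)
  bit 3 = 1: acc = (3, 17) + (21, 0) = (17, 9)

9P = (17, 9)


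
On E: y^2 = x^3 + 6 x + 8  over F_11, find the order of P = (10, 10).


Compute successive multiples of P until we hit O:
  1P = (10, 10)
  2P = (3, 8)
  3P = (1, 2)
  4P = (5, 3)
  5P = (5, 8)
  6P = (1, 9)
  7P = (3, 3)
  8P = (10, 1)
  ... (continuing to 9P)
  9P = O

ord(P) = 9


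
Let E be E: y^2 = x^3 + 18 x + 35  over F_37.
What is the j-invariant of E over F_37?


Delta = -16(4 a^3 + 27 b^2) mod 37 = 19
-1728 * (4 a)^3 = -1728 * (4*18)^3 mod 37 = 23
j = 23 * 19^(-1) mod 37 = 9

j = 9 (mod 37)


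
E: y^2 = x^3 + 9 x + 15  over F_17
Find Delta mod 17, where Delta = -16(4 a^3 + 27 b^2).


4 a^3 + 27 b^2 = 4*9^3 + 27*15^2 = 2916 + 6075 = 8991
Delta = -16 * (8991) = -143856
Delta mod 17 = 15

Delta = 15 (mod 17)


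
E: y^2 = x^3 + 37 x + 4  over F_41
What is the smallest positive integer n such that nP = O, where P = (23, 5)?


Compute successive multiples of P until we hit O:
  1P = (23, 5)
  2P = (32, 34)
  3P = (6, 27)
  4P = (8, 19)
  5P = (28, 27)
  6P = (11, 15)
  7P = (2, 39)
  8P = (7, 14)
  ... (continuing to 38P)
  38P = O

ord(P) = 38


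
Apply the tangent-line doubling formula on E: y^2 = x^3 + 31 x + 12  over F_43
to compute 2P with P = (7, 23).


Doubling: s = (3 x1^2 + a) / (2 y1)
s = (3*7^2 + 31) / (2*23) mod 43 = 2
x3 = s^2 - 2 x1 mod 43 = 2^2 - 2*7 = 33
y3 = s (x1 - x3) - y1 mod 43 = 2 * (7 - 33) - 23 = 11

2P = (33, 11)


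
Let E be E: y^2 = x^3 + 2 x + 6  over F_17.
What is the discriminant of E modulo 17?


4 a^3 + 27 b^2 = 4*2^3 + 27*6^2 = 32 + 972 = 1004
Delta = -16 * (1004) = -16064
Delta mod 17 = 1

Delta = 1 (mod 17)


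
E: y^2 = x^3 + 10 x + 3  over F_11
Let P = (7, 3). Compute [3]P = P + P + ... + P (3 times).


k = 3 = 11_2 (binary, LSB first: 11)
Double-and-add from P = (7, 3):
  bit 0 = 1: acc = O + (7, 3) = (7, 3)
  bit 1 = 1: acc = (7, 3) + (0, 6) = (8, 10)

3P = (8, 10)


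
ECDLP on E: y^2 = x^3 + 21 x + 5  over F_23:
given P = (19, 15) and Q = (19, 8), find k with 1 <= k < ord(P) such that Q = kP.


Enumerate multiples of P until we hit Q = (19, 8):
  1P = (19, 15)
  2P = (8, 8)
  3P = (8, 15)
  4P = (19, 8)
Match found at i = 4.

k = 4


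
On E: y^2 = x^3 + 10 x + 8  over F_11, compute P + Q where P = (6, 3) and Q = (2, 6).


P != Q, so use the chord formula.
s = (y2 - y1) / (x2 - x1) = (3) / (7) mod 11 = 2
x3 = s^2 - x1 - x2 mod 11 = 2^2 - 6 - 2 = 7
y3 = s (x1 - x3) - y1 mod 11 = 2 * (6 - 7) - 3 = 6

P + Q = (7, 6)


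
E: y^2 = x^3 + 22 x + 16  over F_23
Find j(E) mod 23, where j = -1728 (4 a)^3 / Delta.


Delta = -16(4 a^3 + 27 b^2) mod 23 = 10
-1728 * (4 a)^3 = -1728 * (4*22)^3 mod 23 = 8
j = 8 * 10^(-1) mod 23 = 10

j = 10 (mod 23)


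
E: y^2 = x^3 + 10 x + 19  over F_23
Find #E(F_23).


For each x in F_23, count y with y^2 = x^3 + 10 x + 19 mod 23:
  x = 2: RHS = 1, y in [1, 22]  -> 2 point(s)
  x = 4: RHS = 8, y in [10, 13]  -> 2 point(s)
  x = 7: RHS = 18, y in [8, 15]  -> 2 point(s)
  x = 8: RHS = 13, y in [6, 17]  -> 2 point(s)
  x = 12: RHS = 4, y in [2, 21]  -> 2 point(s)
  x = 13: RHS = 0, y in [0]  -> 1 point(s)
  x = 15: RHS = 2, y in [5, 18]  -> 2 point(s)
  x = 20: RHS = 8, y in [10, 13]  -> 2 point(s)
  x = 22: RHS = 8, y in [10, 13]  -> 2 point(s)
Affine points: 17. Add the point at infinity: total = 18.

#E(F_23) = 18


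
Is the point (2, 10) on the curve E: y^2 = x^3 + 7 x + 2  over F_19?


Check whether y^2 = x^3 + 7 x + 2 (mod 19) for (x, y) = (2, 10).
LHS: y^2 = 10^2 mod 19 = 5
RHS: x^3 + 7 x + 2 = 2^3 + 7*2 + 2 mod 19 = 5
LHS = RHS

Yes, on the curve


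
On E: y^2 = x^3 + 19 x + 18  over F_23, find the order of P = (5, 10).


Compute successive multiples of P until we hit O:
  1P = (5, 10)
  2P = (16, 5)
  3P = (10, 9)
  4P = (20, 16)
  5P = (0, 15)
  6P = (19, 4)
  7P = (2, 15)
  8P = (6, 7)
  ... (continuing to 21P)
  21P = O

ord(P) = 21


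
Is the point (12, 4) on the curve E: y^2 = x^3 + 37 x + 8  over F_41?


Check whether y^2 = x^3 + 37 x + 8 (mod 41) for (x, y) = (12, 4).
LHS: y^2 = 4^2 mod 41 = 16
RHS: x^3 + 37 x + 8 = 12^3 + 37*12 + 8 mod 41 = 7
LHS != RHS

No, not on the curve


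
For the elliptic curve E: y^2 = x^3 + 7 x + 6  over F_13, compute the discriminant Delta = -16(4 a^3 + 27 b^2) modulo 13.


4 a^3 + 27 b^2 = 4*7^3 + 27*6^2 = 1372 + 972 = 2344
Delta = -16 * (2344) = -37504
Delta mod 13 = 1

Delta = 1 (mod 13)


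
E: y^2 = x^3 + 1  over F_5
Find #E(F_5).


For each x in F_5, count y with y^2 = x^3 + 0 x + 1 mod 5:
  x = 0: RHS = 1, y in [1, 4]  -> 2 point(s)
  x = 2: RHS = 4, y in [2, 3]  -> 2 point(s)
  x = 4: RHS = 0, y in [0]  -> 1 point(s)
Affine points: 5. Add the point at infinity: total = 6.

#E(F_5) = 6


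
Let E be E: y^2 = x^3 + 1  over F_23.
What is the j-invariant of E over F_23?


Delta = -16(4 a^3 + 27 b^2) mod 23 = 5
-1728 * (4 a)^3 = -1728 * (4*0)^3 mod 23 = 0
j = 0 * 5^(-1) mod 23 = 0

j = 0 (mod 23)


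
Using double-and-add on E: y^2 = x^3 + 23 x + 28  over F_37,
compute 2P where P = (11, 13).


k = 2 = 10_2 (binary, LSB first: 01)
Double-and-add from P = (11, 13):
  bit 0 = 0: acc unchanged = O
  bit 1 = 1: acc = O + (11, 24) = (11, 24)

2P = (11, 24)


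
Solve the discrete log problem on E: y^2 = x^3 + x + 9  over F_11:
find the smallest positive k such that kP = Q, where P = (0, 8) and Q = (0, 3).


Enumerate multiples of P until we hit Q = (0, 3):
  1P = (0, 8)
  2P = (4, 0)
  3P = (0, 3)
Match found at i = 3.

k = 3


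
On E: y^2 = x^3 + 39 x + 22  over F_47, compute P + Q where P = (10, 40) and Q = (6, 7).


P != Q, so use the chord formula.
s = (y2 - y1) / (x2 - x1) = (14) / (43) mod 47 = 20
x3 = s^2 - x1 - x2 mod 47 = 20^2 - 10 - 6 = 8
y3 = s (x1 - x3) - y1 mod 47 = 20 * (10 - 8) - 40 = 0

P + Q = (8, 0)


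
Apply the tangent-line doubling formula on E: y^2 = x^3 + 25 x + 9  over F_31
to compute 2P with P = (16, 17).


Doubling: s = (3 x1^2 + a) / (2 y1)
s = (3*16^2 + 25) / (2*17) mod 31 = 6
x3 = s^2 - 2 x1 mod 31 = 6^2 - 2*16 = 4
y3 = s (x1 - x3) - y1 mod 31 = 6 * (16 - 4) - 17 = 24

2P = (4, 24)


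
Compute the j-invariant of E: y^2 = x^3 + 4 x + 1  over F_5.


Delta = -16(4 a^3 + 27 b^2) mod 5 = 2
-1728 * (4 a)^3 = -1728 * (4*4)^3 mod 5 = 2
j = 2 * 2^(-1) mod 5 = 1

j = 1 (mod 5)


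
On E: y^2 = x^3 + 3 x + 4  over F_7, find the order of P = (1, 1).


Compute successive multiples of P until we hit O:
  1P = (1, 1)
  2P = (0, 2)
  3P = (0, 5)
  4P = (1, 6)
  5P = O

ord(P) = 5


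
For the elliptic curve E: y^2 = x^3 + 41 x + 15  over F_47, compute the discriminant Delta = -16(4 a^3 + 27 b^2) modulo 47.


4 a^3 + 27 b^2 = 4*41^3 + 27*15^2 = 275684 + 6075 = 281759
Delta = -16 * (281759) = -4508144
Delta mod 47 = 2

Delta = 2 (mod 47)


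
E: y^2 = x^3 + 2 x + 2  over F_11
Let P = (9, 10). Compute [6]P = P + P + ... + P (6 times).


k = 6 = 110_2 (binary, LSB first: 011)
Double-and-add from P = (9, 10):
  bit 0 = 0: acc unchanged = O
  bit 1 = 1: acc = O + (9, 1) = (9, 1)
  bit 2 = 1: acc = (9, 1) + (9, 10) = O

6P = O


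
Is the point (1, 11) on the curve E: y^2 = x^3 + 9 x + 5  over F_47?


Check whether y^2 = x^3 + 9 x + 5 (mod 47) for (x, y) = (1, 11).
LHS: y^2 = 11^2 mod 47 = 27
RHS: x^3 + 9 x + 5 = 1^3 + 9*1 + 5 mod 47 = 15
LHS != RHS

No, not on the curve


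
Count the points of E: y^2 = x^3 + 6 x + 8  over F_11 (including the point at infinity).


For each x in F_11, count y with y^2 = x^3 + 6 x + 8 mod 11:
  x = 1: RHS = 4, y in [2, 9]  -> 2 point(s)
  x = 3: RHS = 9, y in [3, 8]  -> 2 point(s)
  x = 5: RHS = 9, y in [3, 8]  -> 2 point(s)
  x = 10: RHS = 1, y in [1, 10]  -> 2 point(s)
Affine points: 8. Add the point at infinity: total = 9.

#E(F_11) = 9


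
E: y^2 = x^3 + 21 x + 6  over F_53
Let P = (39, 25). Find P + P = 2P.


Doubling: s = (3 x1^2 + a) / (2 y1)
s = (3*39^2 + 21) / (2*25) mod 53 = 9
x3 = s^2 - 2 x1 mod 53 = 9^2 - 2*39 = 3
y3 = s (x1 - x3) - y1 mod 53 = 9 * (39 - 3) - 25 = 34

2P = (3, 34)


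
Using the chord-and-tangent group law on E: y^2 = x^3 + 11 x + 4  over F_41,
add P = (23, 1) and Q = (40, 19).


P != Q, so use the chord formula.
s = (y2 - y1) / (x2 - x1) = (18) / (17) mod 41 = 30
x3 = s^2 - x1 - x2 mod 41 = 30^2 - 23 - 40 = 17
y3 = s (x1 - x3) - y1 mod 41 = 30 * (23 - 17) - 1 = 15

P + Q = (17, 15)


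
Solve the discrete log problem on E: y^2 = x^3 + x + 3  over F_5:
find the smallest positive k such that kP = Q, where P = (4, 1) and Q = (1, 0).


Enumerate multiples of P until we hit Q = (1, 0):
  1P = (4, 1)
  2P = (1, 0)
Match found at i = 2.

k = 2


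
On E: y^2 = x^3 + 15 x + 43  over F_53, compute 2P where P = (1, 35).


Doubling: s = (3 x1^2 + a) / (2 y1)
s = (3*1^2 + 15) / (2*35) mod 53 = 26
x3 = s^2 - 2 x1 mod 53 = 26^2 - 2*1 = 38
y3 = s (x1 - x3) - y1 mod 53 = 26 * (1 - 38) - 35 = 10

2P = (38, 10)


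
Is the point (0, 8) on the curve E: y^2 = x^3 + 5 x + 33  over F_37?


Check whether y^2 = x^3 + 5 x + 33 (mod 37) for (x, y) = (0, 8).
LHS: y^2 = 8^2 mod 37 = 27
RHS: x^3 + 5 x + 33 = 0^3 + 5*0 + 33 mod 37 = 33
LHS != RHS

No, not on the curve


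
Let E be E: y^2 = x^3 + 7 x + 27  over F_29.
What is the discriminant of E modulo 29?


4 a^3 + 27 b^2 = 4*7^3 + 27*27^2 = 1372 + 19683 = 21055
Delta = -16 * (21055) = -336880
Delta mod 29 = 13

Delta = 13 (mod 29)


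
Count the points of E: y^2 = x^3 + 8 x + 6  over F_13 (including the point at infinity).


For each x in F_13, count y with y^2 = x^3 + 8 x + 6 mod 13:
  x = 2: RHS = 4, y in [2, 11]  -> 2 point(s)
  x = 6: RHS = 10, y in [6, 7]  -> 2 point(s)
  x = 8: RHS = 10, y in [6, 7]  -> 2 point(s)
  x = 9: RHS = 1, y in [1, 12]  -> 2 point(s)
  x = 12: RHS = 10, y in [6, 7]  -> 2 point(s)
Affine points: 10. Add the point at infinity: total = 11.

#E(F_13) = 11


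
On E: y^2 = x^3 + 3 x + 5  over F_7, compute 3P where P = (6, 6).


k = 3 = 11_2 (binary, LSB first: 11)
Double-and-add from P = (6, 6):
  bit 0 = 1: acc = O + (6, 6) = (6, 6)
  bit 1 = 1: acc = (6, 6) + (4, 2) = (1, 4)

3P = (1, 4)


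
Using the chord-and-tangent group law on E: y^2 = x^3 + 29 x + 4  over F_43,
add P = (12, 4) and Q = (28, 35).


P != Q, so use the chord formula.
s = (y2 - y1) / (x2 - x1) = (31) / (16) mod 43 = 10
x3 = s^2 - x1 - x2 mod 43 = 10^2 - 12 - 28 = 17
y3 = s (x1 - x3) - y1 mod 43 = 10 * (12 - 17) - 4 = 32

P + Q = (17, 32)


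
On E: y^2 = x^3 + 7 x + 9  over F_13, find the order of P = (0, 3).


Compute successive multiples of P until we hit O:
  1P = (0, 3)
  2P = (1, 11)
  3P = (11, 0)
  4P = (1, 2)
  5P = (0, 10)
  6P = O

ord(P) = 6


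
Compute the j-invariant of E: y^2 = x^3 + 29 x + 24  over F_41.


Delta = -16(4 a^3 + 27 b^2) mod 41 = 12
-1728 * (4 a)^3 = -1728 * (4*29)^3 mod 41 = 8
j = 8 * 12^(-1) mod 41 = 28

j = 28 (mod 41)


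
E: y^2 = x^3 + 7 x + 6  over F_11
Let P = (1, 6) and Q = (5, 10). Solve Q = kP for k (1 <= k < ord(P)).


Enumerate multiples of P until we hit Q = (5, 10):
  1P = (1, 6)
  2P = (10, 3)
  3P = (5, 10)
Match found at i = 3.

k = 3


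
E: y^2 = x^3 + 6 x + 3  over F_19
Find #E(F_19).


For each x in F_19, count y with y^2 = x^3 + 6 x + 3 mod 19:
  x = 2: RHS = 4, y in [2, 17]  -> 2 point(s)
  x = 5: RHS = 6, y in [5, 14]  -> 2 point(s)
  x = 9: RHS = 7, y in [8, 11]  -> 2 point(s)
  x = 12: RHS = 17, y in [6, 13]  -> 2 point(s)
  x = 13: RHS = 17, y in [6, 13]  -> 2 point(s)
  x = 14: RHS = 0, y in [0]  -> 1 point(s)
Affine points: 11. Add the point at infinity: total = 12.

#E(F_19) = 12


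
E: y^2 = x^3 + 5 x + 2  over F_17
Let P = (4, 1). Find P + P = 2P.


Doubling: s = (3 x1^2 + a) / (2 y1)
s = (3*4^2 + 5) / (2*1) mod 17 = 1
x3 = s^2 - 2 x1 mod 17 = 1^2 - 2*4 = 10
y3 = s (x1 - x3) - y1 mod 17 = 1 * (4 - 10) - 1 = 10

2P = (10, 10)


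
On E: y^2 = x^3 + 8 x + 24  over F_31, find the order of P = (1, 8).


Compute successive multiples of P until we hit O:
  1P = (1, 8)
  2P = (17, 12)
  3P = (15, 4)
  4P = (29, 0)
  5P = (15, 27)
  6P = (17, 19)
  7P = (1, 23)
  8P = O

ord(P) = 8


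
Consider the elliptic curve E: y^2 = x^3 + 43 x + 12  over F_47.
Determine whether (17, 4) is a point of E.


Check whether y^2 = x^3 + 43 x + 12 (mod 47) for (x, y) = (17, 4).
LHS: y^2 = 4^2 mod 47 = 16
RHS: x^3 + 43 x + 12 = 17^3 + 43*17 + 12 mod 47 = 16
LHS = RHS

Yes, on the curve


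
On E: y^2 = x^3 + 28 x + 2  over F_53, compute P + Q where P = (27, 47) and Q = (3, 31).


P != Q, so use the chord formula.
s = (y2 - y1) / (x2 - x1) = (37) / (29) mod 53 = 36
x3 = s^2 - x1 - x2 mod 53 = 36^2 - 27 - 3 = 47
y3 = s (x1 - x3) - y1 mod 53 = 36 * (27 - 47) - 47 = 28

P + Q = (47, 28)


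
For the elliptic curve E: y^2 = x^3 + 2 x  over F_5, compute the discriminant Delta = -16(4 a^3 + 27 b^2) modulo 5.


4 a^3 + 27 b^2 = 4*2^3 + 27*0^2 = 32 + 0 = 32
Delta = -16 * (32) = -512
Delta mod 5 = 3

Delta = 3 (mod 5)


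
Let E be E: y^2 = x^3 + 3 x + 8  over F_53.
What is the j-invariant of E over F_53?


Delta = -16(4 a^3 + 27 b^2) mod 53 = 39
-1728 * (4 a)^3 = -1728 * (4*3)^3 mod 53 = 36
j = 36 * 39^(-1) mod 53 = 5

j = 5 (mod 53)


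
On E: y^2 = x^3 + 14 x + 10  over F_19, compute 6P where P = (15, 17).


k = 6 = 110_2 (binary, LSB first: 011)
Double-and-add from P = (15, 17):
  bit 0 = 0: acc unchanged = O
  bit 1 = 1: acc = O + (6, 5) = (6, 5)
  bit 2 = 1: acc = (6, 5) + (16, 6) = (1, 5)

6P = (1, 5)


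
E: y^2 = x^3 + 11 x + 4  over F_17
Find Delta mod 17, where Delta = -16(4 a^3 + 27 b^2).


4 a^3 + 27 b^2 = 4*11^3 + 27*4^2 = 5324 + 432 = 5756
Delta = -16 * (5756) = -92096
Delta mod 17 = 10

Delta = 10 (mod 17)
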